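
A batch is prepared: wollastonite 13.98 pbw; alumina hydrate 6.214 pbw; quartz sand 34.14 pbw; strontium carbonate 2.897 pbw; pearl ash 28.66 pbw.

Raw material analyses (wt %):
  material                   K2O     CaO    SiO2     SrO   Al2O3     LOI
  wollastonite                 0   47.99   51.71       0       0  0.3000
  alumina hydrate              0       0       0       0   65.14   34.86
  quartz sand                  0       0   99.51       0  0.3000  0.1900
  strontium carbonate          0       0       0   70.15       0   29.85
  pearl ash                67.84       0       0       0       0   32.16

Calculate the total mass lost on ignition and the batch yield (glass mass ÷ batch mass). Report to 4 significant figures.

LOI loss = 12.35 pbw; glass = 73.54 pbw; yield = 85.62%

Full float precision is held at all times — intermediates are printed rounded to 4 significant figures in the printout. Each reported result receives exactly one rounding. All derived quantities are computed using the weight values per 73.54 pbw of glass in full float precision (five oxide percentages, the yield, totals, glass mass, ignition loss), exactly as shown in the problem or the answer.
Per-material ignition loss:
  wollastonite: 13.98 × 0.003000 = 0.04194 pbw
  alumina hydrate: 6.214 × 0.3486 = 2.166 pbw
  quartz sand: 34.14 × 0.001900 = 0.06487 pbw
  strontium carbonate: 2.897 × 0.2985 = 0.8648 pbw
  pearl ash: 28.66 × 0.3216 = 9.217 pbw
Total LOI = 12.35 pbw
Glass = batch − LOI = 85.89 − 12.35 = 73.54 pbw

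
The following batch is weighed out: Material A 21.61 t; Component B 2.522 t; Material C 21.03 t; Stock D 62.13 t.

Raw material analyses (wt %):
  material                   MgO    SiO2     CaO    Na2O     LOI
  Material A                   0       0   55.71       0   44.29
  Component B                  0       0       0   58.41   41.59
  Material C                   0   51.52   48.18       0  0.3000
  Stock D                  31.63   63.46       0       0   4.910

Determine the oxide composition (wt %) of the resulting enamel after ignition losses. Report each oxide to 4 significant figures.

The intermediate values are displayed, with 4-significant-digit rounding, alongside each step — the whole derivation carries full float precision end to end — each reported value includes exactly one rounding. The derived quantities, including the yield, totals, glass mass, the four compositions, LOI, are computed from the batch weights on 93.56 t of glass at full float precision, exactly as shown in the question or the answer.
Oxide-by-oxide delivered mass:
  MgO: 62.13·0.3163 = 19.65 t
  SiO2: 21.03·0.5152 + 62.13·0.6346 = 50.26 t
  CaO: 21.61·0.5571 + 21.03·0.4818 = 22.17 t
  Na2O: 2.522·0.5841 = 1.473 t
LOI: 21.61·0.4429 + 2.522·0.4159 + 21.03·0.003000 + 62.13·0.04910 = 13.73 t
Glass = total batch minus LOI = 107.3 − 13.73 = 93.56 t (= Σ oxide masses)
percent share: oxide ÷ glass, ×100

Glass mass = 93.56 t (batch 107.3 − LOI 13.73).
Composition: MgO 21.00%, SiO2 53.72%, CaO 23.70%, Na2O 1.575%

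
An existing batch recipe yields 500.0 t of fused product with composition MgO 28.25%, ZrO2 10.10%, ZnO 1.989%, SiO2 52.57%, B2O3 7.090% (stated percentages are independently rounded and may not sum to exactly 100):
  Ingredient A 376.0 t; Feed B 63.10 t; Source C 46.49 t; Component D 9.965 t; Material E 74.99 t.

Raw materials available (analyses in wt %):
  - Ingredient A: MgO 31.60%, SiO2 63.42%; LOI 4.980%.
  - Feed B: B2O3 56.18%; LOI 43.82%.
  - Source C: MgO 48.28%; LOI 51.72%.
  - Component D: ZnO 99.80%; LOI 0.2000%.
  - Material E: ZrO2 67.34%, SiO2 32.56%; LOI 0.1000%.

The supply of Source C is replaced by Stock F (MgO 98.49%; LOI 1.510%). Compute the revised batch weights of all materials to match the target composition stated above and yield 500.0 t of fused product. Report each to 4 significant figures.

Every computation holds exact precision through the solve. Values along the way are displayed (rounded to four significant digits) as written — every reported value takes just one rounding; all derived quantities are rebuilt in full precision (the totals, ignition loss, yield, glass mass, the five compositions) starting from the weights for 500.0 t of glass as written in problem or answer.
Oxide-by-oxide targets in 500.0 t fused product:
  MgO: 28.25% × 500.0 = 141.2 t
  ZrO2: 10.10% × 500.0 = 50.50 t
  ZnO: 1.989% × 500.0 = 9.945 t
  SiO2: 52.57% × 500.0 = 262.8 t
  B2O3: 7.090% × 500.0 = 35.45 t
Balance tally, oxide-wise, per the reported batch figures, against the basis in use (sum by sum, the targets are met exact up to rounding of places):
  MgO: 376.0·0.3160 + 22.79·0.9849 = 141.3 t (target 141.2 t)
  ZrO2: 74.99·0.6734 = 50.50 t (target 50.50 t)
  ZnO: 9.965·0.9980 = 9.945 t (target 9.945 t)
  SiO2: 376.0·0.6342 + 74.99·0.3256 = 262.9 t (target 262.8 t)
  B2O3: 63.10·0.5618 = 35.45 t (target 35.45 t)
Consistency of the glass mass: batch total minus LOI = 500.0 t (the Σ of target masses is 500.0 t; basis as stated: 500.0 t — deltas are rounding alone).
Whole-batch sum: Σ batch = 546.8 t; loss to ignition Σ batch·LOI = 46.81 t; the yield ratio, glass ÷ batch: 91.44%.

Revised batch per 500.0 t fused product:
  Ingredient A: 376.0 t
  Feed B: 63.10 t
  Stock F: 22.79 t
  Component D: 9.965 t
  Material E: 74.99 t
Total batch = 546.8 t; LOI loss = 46.81 t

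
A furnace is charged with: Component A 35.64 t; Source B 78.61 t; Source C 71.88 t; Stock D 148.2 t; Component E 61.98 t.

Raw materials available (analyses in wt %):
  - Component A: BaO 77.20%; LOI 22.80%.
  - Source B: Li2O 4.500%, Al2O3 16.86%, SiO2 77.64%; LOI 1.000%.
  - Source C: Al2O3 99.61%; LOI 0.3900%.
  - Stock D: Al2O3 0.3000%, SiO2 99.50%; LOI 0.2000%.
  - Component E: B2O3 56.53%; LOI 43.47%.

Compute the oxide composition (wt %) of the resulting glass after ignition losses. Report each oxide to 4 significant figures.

Glass mass = 359.9 t (batch 396.3 − LOI 36.43).
Composition: B2O3 9.736%, BaO 7.645%, Li2O 0.9830%, Al2O3 23.70%, SiO2 57.93%

The working math runs at full float precision end to end — intermediates are shown rounded to four significant digits alongside each step — a single rounding completes every reported value; derived quantities (the totals, LOI, yield, five oxide percentages, glass mass) are rebuilt using the weight values for 359.9 t of glass in full precision as they appear in the question or the answer.
Oxide masses out of the charge:
  B2O3: 61.98·0.5653 = 35.04 t
  BaO: 35.64·0.7720 = 27.51 t
  Li2O: 78.61·0.04500 = 3.537 t
  Al2O3: 78.61·0.1686 + 71.88·0.9961 + 148.2·0.003000 = 85.30 t
  SiO2: 78.61·0.7764 + 148.2·0.9950 = 208.5 t
LOI: 35.64·0.2280 + 78.61·0.01000 + 71.88·0.003900 + 148.2·0.002000 + 61.98·0.4347 = 36.43 t
Glass mass = batch − LOI = 396.3 − 36.43 = 359.9 t (= the summed oxide contributions)
each oxide over glass, ×100, is wt %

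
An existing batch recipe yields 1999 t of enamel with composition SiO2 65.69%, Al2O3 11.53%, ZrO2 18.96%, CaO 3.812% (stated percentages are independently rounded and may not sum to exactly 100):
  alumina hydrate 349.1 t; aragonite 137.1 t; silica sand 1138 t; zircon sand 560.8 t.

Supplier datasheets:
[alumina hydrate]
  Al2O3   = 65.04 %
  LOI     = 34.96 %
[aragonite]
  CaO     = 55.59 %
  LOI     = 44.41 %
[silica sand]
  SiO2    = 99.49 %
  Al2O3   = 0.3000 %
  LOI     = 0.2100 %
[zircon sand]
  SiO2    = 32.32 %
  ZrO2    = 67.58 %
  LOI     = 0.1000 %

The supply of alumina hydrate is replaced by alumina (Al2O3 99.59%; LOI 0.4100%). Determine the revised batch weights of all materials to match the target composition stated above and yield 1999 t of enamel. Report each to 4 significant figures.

Exact precision is maintained from start to finish; values along the way are shown (rounded to 4 significant figures) alongside each step. Every reported number includes exactly one rounding; the derived quantities are computed using the weight values at 1999 t of glass in exact precision (the four compositions, ignition loss, totals, net glass mass, the yield) as written in problem or answer.
Per-oxide target masses for 1999 t enamel:
  SiO2: 65.69% × 1999 = 1313 t
  Al2O3: 11.53% × 1999 = 230.5 t
  ZrO2: 18.96% × 1999 = 379.0 t
  CaO: 3.812% × 1999 = 76.20 t
Balance tally, oxide-wise, on the weights just shown, versus the basis set out (target by target, the sums agree given rounding of the digits):
  SiO2: 1138·0.9949 + 560.8·0.3232 = 1313 t (target 1313 t)
  Al2O3: 228.0·0.9959 + 1138·0.003000 = 230.5 t (target 230.5 t)
  ZrO2: 560.8·0.6758 = 379.0 t (target 379.0 t)
  CaO: 137.1·0.5559 = 76.21 t (target 76.20 t)
Glass-mass closure: the batch minus its LOI: 1999 t (targets for the oxides total 1999 t; stated basis 1999 t — any gap is answer rounding).
Adding the batch up: Σ batch = 2064 t; LOI loss = Σ batch·LOI = 64.77 t; as yield: glass ÷ batch → 96.86%.

Revised batch per 1999 t enamel:
  alumina: 228.0 t
  aragonite: 137.1 t
  silica sand: 1138 t
  zircon sand: 560.8 t
Total batch = 2064 t; LOI loss = 64.77 t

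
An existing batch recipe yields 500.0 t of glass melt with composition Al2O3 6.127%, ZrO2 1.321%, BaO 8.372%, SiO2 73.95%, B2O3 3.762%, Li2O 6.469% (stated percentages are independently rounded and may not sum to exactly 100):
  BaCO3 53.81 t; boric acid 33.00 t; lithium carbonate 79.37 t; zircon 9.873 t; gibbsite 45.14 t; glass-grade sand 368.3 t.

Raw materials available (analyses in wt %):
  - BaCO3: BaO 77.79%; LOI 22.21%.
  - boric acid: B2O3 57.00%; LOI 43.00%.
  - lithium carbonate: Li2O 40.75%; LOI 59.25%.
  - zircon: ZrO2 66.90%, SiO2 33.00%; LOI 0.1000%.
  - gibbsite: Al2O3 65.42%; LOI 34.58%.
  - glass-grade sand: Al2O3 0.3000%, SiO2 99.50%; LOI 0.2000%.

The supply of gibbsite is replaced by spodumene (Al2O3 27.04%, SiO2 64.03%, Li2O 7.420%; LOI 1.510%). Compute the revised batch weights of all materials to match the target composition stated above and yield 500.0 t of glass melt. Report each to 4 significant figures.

Revised batch per 500.0 t glass melt:
  BaCO3: 53.81 t
  boric acid: 33.00 t
  lithium carbonate: 59.35 t
  zircon: 9.873 t
  spodumene: 110.0 t
  glass-grade sand: 297.6 t
Total batch = 563.6 t; LOI loss = 63.57 t

The whole derivation keeps exact precision at every stage — working values appear rounded off to 4 significant figures as written. Each reported figure receives exactly one rounding. The derived quantities (the totals, ignition loss, the six compositions, yield, glass mass) are carried using the weight values at 500.0 t of glass at full float precision, exactly as printed in question or answer.
Oxide mass targets, per 500.0 t glass melt:
  Al2O3: 6.127% × 500.0 = 30.64 t
  ZrO2: 1.321% × 500.0 = 6.605 t
  BaO: 8.372% × 500.0 = 41.86 t
  SiO2: 73.95% × 500.0 = 369.8 t
  B2O3: 3.762% × 500.0 = 18.81 t
  Li2O: 6.469% × 500.0 = 32.34 t
Sums-versus-targets review given the weights on record, versus the basis set out (sum by sum, the targets are met once rounding is allowed for):
  Al2O3: 110.0·0.2704 + 297.6·0.003000 = 30.64 t (target 30.64 t)
  ZrO2: 9.873·0.6690 = 6.605 t (target 6.605 t)
  BaO: 53.81·0.7779 = 41.86 t (target 41.86 t)
  SiO2: 9.873·0.3300 + 110.0·0.6403 + 297.6·0.9950 = 369.8 t (target 369.8 t)
  B2O3: 33.00·0.5700 = 18.81 t (target 18.81 t)
  Li2O: 59.35·0.4075 + 110.0·0.07420 = 32.35 t (target 32.34 t)
Auditing the glass mass value: whole batch net of LOI = 500.1 t (the targets, summed, come to 500.0 t; against the stated basis, 500.0 t — a pure rounding effect).
Total batch = Σ batch = 563.6 t; loss to ignition Σ batch·LOI = 63.57 t; glass ÷ batch gives a yield of 88.72%.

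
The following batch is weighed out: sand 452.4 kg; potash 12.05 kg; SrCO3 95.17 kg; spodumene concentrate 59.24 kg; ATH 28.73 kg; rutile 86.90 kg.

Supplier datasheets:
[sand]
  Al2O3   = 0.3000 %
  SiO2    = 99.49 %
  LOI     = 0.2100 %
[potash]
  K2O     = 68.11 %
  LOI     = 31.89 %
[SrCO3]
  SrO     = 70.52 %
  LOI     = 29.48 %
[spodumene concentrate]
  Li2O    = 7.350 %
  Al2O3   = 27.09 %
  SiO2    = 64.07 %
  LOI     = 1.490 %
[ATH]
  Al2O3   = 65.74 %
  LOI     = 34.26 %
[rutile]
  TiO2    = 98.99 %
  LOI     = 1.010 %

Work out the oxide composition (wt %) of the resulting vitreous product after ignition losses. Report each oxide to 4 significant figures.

Glass mass = 690.0 kg (batch 734.5 − LOI 44.45).
Composition: Li2O 0.6310%, Al2O3 5.259%, SrO 9.726%, SiO2 70.73%, TiO2 12.47%, K2O 1.189%

The whole derivation maintains exact precision at all times — in-progress results are printed rounded to four significant digits on the page — exactly one rounding is applied to each reported figure. Derived quantities, which include LOI, yield, the totals, net glass mass, the six compositions, are rebuilt at full float precision, exactly as shown in the problem or answer text, using the weight values at 690.0 kg of glass.
Delivered oxide masses:
  Li2O: 59.24·0.07350 = 4.354 kg
  Al2O3: 452.4·0.003000 + 59.24·0.2709 + 28.73·0.6574 = 36.29 kg
  SrO: 95.17·0.7052 = 67.11 kg
  SiO2: 452.4·0.9949 + 59.24·0.6407 = 488.0 kg
  TiO2: 86.90·0.9899 = 86.02 kg
  K2O: 12.05·0.6811 = 8.207 kg
LOI: 452.4·0.002100 + 12.05·0.3189 + 95.17·0.2948 + 59.24·0.01490 + 28.73·0.3426 + 86.90·0.01010 = 44.45 kg
Glass = total batch minus LOI = 734.5 − 44.45 = 690.0 kg (= Σ oxide masses)
each wt % is 100 × oxide ÷ glass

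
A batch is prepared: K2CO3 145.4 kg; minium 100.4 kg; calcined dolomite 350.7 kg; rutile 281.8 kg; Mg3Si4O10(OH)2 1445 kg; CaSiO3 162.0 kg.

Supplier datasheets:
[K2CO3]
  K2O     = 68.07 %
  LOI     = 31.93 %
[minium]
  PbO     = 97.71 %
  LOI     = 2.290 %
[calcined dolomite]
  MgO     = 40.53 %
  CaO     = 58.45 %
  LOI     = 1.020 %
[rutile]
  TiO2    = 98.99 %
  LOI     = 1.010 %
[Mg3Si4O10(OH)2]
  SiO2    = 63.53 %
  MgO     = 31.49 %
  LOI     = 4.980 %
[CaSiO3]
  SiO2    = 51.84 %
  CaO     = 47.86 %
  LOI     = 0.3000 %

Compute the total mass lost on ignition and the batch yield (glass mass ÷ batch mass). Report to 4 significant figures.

The whole derivation maintains exact precision from first step to last. Rounding to four significant figures extends to each in-between result as displayed; each reported value includes exactly one rounding. All derived quantities are recomputed at exact precision (ignition loss, six oxide percentages, glass mass, totals, the yield) using the weight values at 2358 kg of glass precisely as stated by the problem or answer text.
Material-by-material LOI:
  K2CO3: 145.4 × 0.3193 = 46.43 kg
  minium: 100.4 × 0.02290 = 2.299 kg
  calcined dolomite: 350.7 × 0.01020 = 3.577 kg
  rutile: 281.8 × 0.01010 = 2.846 kg
  Mg3Si4O10(OH)2: 1445 × 0.04980 = 71.96 kg
  CaSiO3: 162.0 × 0.003000 = 0.4860 kg
Total LOI = 127.6 kg
Glass = batch − LOI = 2485 − 127.6 = 2358 kg

LOI loss = 127.6 kg; glass = 2358 kg; yield = 94.87%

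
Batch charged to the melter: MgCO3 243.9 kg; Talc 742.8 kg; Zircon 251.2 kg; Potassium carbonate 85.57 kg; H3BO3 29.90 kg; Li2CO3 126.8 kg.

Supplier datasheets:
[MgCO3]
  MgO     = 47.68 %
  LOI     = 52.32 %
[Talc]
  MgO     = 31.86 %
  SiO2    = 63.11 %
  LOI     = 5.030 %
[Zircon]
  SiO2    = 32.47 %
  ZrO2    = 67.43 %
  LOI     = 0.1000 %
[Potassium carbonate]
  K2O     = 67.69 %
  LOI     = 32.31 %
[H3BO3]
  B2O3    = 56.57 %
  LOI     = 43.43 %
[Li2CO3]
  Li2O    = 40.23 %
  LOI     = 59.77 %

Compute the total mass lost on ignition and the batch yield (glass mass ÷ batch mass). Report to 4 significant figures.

LOI loss = 281.6 kg; glass = 1199 kg; yield = 80.97%

The working math runs at full precision at all times; mid-chain values are printed rounded off to 4 significant figures when written out. A single rounding yields every reported number. The derived quantities (net glass mass, LOI, totals, six oxide percentages, yield) are re-derived at exact precision from the weighed amounts for 1199 kg of glass as given in the question or the answer.
Material-by-material LOI:
  MgCO3: 243.9 × 0.5232 = 127.6 kg
  Talc: 742.8 × 0.05030 = 37.36 kg
  Zircon: 251.2 × 0.001000 = 0.2512 kg
  Potassium carbonate: 85.57 × 0.3231 = 27.65 kg
  H3BO3: 29.90 × 0.4343 = 12.99 kg
  Li2CO3: 126.8 × 0.5977 = 75.79 kg
Total LOI = 281.6 kg
Glass = batch − LOI = 1480 − 281.6 = 1199 kg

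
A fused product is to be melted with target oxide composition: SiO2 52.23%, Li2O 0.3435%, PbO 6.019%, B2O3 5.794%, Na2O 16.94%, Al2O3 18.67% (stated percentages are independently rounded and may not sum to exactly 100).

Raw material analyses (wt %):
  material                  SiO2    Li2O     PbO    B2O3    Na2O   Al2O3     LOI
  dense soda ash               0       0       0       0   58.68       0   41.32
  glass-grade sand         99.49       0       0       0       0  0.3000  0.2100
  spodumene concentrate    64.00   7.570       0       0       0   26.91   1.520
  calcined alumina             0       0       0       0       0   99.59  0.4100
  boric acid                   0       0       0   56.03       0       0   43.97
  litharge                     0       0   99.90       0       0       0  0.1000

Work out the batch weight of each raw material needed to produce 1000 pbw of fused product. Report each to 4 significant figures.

Batch per 1000 pbw fused product:
  dense soda ash: 288.7 pbw
  glass-grade sand: 495.8 pbw
  spodumene concentrate: 45.38 pbw
  calcined alumina: 173.7 pbw
  boric acid: 103.4 pbw
  litharge: 60.25 pbw
Total batch = 1167 pbw; LOI loss = 167.3 pbw; yield = 85.67%

Mid-chain values appear rounded to four significant figures — each numeric step maintains full float precision through every step — every reported value carries a single rounding; all derived quantities, including yield, six oxide percentages, net glass mass, the totals, LOI, are computed from the weighed amounts for 1000 pbw of glass in full float precision exactly as printed in either problem or answer.
Oxide-by-oxide targets in 1000 pbw fused product:
  SiO2: 52.23% × 1000 = 522.3 pbw
  Li2O: 0.3435% × 1000 = 3.435 pbw
  PbO: 6.019% × 1000 = 60.19 pbw
  B2O3: 5.794% × 1000 = 57.94 pbw
  Na2O: 16.94% × 1000 = 169.4 pbw
  Al2O3: 18.67% × 1000 = 186.7 pbw
A balance pass over the oxides, on the weights just shown, per the basis as stated (sum by sum, the targets are met within answer rounding):
  SiO2: 495.8·0.9949 + 45.38·0.6400 = 522.3 pbw (target 522.3 pbw)
  Li2O: 45.38·0.07570 = 3.435 pbw (target 3.435 pbw)
  PbO: 60.25·0.9990 = 60.19 pbw (target 60.19 pbw)
  B2O3: 103.4·0.5603 = 57.94 pbw (target 57.94 pbw)
  Na2O: 288.7·0.5868 = 169.4 pbw (target 169.4 pbw)
  Al2O3: 495.8·0.003000 + 45.38·0.2691 + 173.7·0.9959 = 186.7 pbw (target 186.7 pbw)
The glass-mass cross-check: batch total minus LOI = 1000 pbw (targets for the oxides total 1000 pbw; versus the stated basis of 1000 pbw — rounding explains the deltas).
Batch grand total — Σ batch = 1167 pbw; the LOI term Σ batch·LOI equals 167.3 pbw; the yield ratio, glass ÷ batch: 85.67%.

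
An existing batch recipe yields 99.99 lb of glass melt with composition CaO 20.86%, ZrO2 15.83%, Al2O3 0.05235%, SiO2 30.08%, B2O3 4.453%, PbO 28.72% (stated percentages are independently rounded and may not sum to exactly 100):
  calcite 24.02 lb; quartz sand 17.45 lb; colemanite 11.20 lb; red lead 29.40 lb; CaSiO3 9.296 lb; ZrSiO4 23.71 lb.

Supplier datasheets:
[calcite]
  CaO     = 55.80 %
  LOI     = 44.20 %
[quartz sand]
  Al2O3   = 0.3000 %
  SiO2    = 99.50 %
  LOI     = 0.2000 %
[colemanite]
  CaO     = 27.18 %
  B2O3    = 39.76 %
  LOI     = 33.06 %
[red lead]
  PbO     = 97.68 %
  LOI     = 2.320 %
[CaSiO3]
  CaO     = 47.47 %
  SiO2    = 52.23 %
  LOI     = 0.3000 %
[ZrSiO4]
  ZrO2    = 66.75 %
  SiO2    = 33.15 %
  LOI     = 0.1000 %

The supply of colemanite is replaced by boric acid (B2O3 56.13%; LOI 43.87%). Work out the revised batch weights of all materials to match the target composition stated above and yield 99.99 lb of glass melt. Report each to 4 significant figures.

In-progress results are printed, rounded to four significant figures, at each printed step. Each numeric step maintains exact precision through the solve — every reported figure receives exactly one rounding — all derived quantities (ignition loss, glass mass, yield, the totals, six oxide percentages) are recomputed at exact precision starting from the weights on 99.99 lb of glass precisely as stated by the problem or answer text.
Target masses of each oxide per 99.99 lb glass melt:
  CaO: 20.86% × 99.99 = 20.86 lb
  ZrO2: 15.83% × 99.99 = 15.83 lb
  Al2O3: 0.05235% × 99.99 = 0.05234 lb
  SiO2: 30.08% × 99.99 = 30.08 lb
  B2O3: 4.453% × 99.99 = 4.453 lb
  PbO: 28.72% × 99.99 = 28.72 lb
Verifying the oxide balance from the weights as reported, per the basis as stated (delivered sums recover each target inside rounding margins):
  CaO: 29.47·0.5580 + 9.296·0.4747 = 20.86 lb (target 20.86 lb)
  ZrO2: 23.71·0.6675 = 15.83 lb (target 15.83 lb)
  Al2O3: 17.45·0.003000 = 0.05235 lb (target 0.05234 lb)
  SiO2: 17.45·0.9950 + 9.296·0.5223 + 23.71·0.3315 = 30.08 lb (target 30.08 lb)
  B2O3: 7.933·0.5613 = 4.453 lb (target 4.453 lb)
  PbO: 29.40·0.9768 = 28.72 lb (target 28.72 lb)
Glass mass check: batch total minus LOI = 99.98 lb (oxide target masses add up to 99.99 lb; stated basis 99.99 lb — deltas are rounding alone).
Adding the batch up: Σ batch = 117.3 lb; ignition loss, Σ(batch × LOI) = 17.27 lb; glass ÷ batch gives a yield of 85.27%.

Revised batch per 99.99 lb glass melt:
  calcite: 29.47 lb
  quartz sand: 17.45 lb
  boric acid: 7.933 lb
  red lead: 29.40 lb
  CaSiO3: 9.296 lb
  ZrSiO4: 23.71 lb
Total batch = 117.3 lb; LOI loss = 17.27 lb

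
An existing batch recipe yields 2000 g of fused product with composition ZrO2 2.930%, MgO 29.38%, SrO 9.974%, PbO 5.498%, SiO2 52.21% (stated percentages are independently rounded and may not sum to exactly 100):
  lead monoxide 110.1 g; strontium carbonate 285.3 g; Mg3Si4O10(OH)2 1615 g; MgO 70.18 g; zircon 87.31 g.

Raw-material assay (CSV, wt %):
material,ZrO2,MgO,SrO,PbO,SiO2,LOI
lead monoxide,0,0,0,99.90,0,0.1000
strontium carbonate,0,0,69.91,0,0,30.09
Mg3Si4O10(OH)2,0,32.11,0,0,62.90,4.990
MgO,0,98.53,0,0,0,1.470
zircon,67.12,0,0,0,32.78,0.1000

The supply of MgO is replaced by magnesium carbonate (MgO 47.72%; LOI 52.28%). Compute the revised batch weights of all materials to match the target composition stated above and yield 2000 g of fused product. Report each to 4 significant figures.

Intermediates are printed rounded off to 4 significant figures within the worked lines — the working math keeps exact precision from start to finish; every reported number includes exactly one rounding; all derived quantities are re-derived in full float precision (totals, glass mass, the yield, ignition loss, five oxide percentages) from the batch weights at 2000 g of glass as they appear in problem or answer.
Per-oxide target masses for 2000 g fused product:
  ZrO2: 2.930% × 2000 = 58.60 g
  MgO: 29.38% × 2000 = 587.6 g
  SrO: 9.974% × 2000 = 199.5 g
  PbO: 5.498% × 2000 = 110.0 g
  SiO2: 52.21% × 2000 = 1044 g
Per-oxide balance check using the reported weights, versus the basis set out (sum by sum, the targets are met inside rounding margins):
  ZrO2: 87.31·0.6712 = 58.60 g (target 58.60 g)
  MgO: 1615·0.3211 + 144.9·0.4772 = 587.7 g (target 587.6 g)
  SrO: 285.3·0.6991 = 199.5 g (target 199.5 g)
  PbO: 110.1·0.9990 = 110.0 g (target 110.0 g)
  SiO2: 1615·0.6290 + 87.31·0.3278 = 1044 g (target 1044 g)
The glass-mass cross-check: Σ batch − LOI loss = 2000 g (the Σ of target masses is 2000 g; basis as stated: 2000 g — rounding explains the deltas).
Batch total: Σ batch = 2243 g; ignition loss, Σ(batch × LOI) = 242.4 g; yield = glass ÷ total batch = 89.19%.

Revised batch per 2000 g fused product:
  lead monoxide: 110.1 g
  strontium carbonate: 285.3 g
  Mg3Si4O10(OH)2: 1615 g
  magnesium carbonate: 144.9 g
  zircon: 87.31 g
Total batch = 2243 g; LOI loss = 242.4 g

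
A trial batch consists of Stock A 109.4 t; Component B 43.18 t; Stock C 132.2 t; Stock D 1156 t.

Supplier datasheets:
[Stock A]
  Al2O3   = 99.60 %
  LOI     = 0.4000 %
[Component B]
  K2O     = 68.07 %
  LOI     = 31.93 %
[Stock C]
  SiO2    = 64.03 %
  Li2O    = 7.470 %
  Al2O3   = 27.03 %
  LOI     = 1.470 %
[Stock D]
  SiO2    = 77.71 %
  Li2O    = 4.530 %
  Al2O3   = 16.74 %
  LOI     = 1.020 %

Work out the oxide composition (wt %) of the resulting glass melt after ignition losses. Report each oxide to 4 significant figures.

Glass mass = 1413 t (batch 1441 − LOI 27.96).
Composition: SiO2 69.58%, Li2O 4.406%, Al2O3 23.94%, K2O 2.080%

All internal work maintains full precision at all times; values along the way are displayed rounded to four significant digits in the working. Each reported result undergoes a single rounding; all derived quantities, which include the totals, four oxide percentages, net glass mass, ignition loss, yield, are recomputed in full precision, as quoted within the problem or answer text, from the batch weights at 1413 t of glass.
Oxide masses out of the charge:
  SiO2: 132.2·0.6403 + 1156·0.7771 = 983.0 t
  Li2O: 132.2·0.07470 + 1156·0.04530 = 62.24 t
  Al2O3: 109.4·0.9960 + 132.2·0.2703 + 1156·0.1674 = 338.2 t
  K2O: 43.18·0.6807 = 29.39 t
LOI: 109.4·0.004000 + 43.18·0.3193 + 132.2·0.01470 + 1156·0.01020 = 27.96 t
Net of LOI, the glass mass = 1441 − 27.96 = 1413 t (consistent with Σ oxide mass)
wt %: oxide over glass, times 100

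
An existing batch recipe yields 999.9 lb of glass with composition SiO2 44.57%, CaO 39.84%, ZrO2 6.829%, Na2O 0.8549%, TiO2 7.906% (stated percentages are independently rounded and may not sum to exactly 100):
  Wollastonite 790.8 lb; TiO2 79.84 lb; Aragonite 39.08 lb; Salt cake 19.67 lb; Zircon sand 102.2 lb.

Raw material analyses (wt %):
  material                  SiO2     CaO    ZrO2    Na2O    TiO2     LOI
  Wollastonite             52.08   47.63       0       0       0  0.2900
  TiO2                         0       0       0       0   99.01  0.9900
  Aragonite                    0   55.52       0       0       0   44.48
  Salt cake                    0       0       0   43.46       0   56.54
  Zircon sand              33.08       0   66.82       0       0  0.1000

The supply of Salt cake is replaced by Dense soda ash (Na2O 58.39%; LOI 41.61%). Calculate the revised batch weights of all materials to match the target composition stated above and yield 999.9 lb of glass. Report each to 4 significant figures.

Values along the way are displayed (rounded to four significant figures) on the page. The whole derivation maintains exact precision in every operation; each reported figure includes exactly one rounding. All derived quantities are re-derived using the weight values per 999.9 lb of glass at exact precision (the totals, LOI, the yield, the five compositions, glass mass) exactly as printed in problem or answer.
Per-oxide target masses for 999.9 lb glass:
  SiO2: 44.57% × 999.9 = 445.7 lb
  CaO: 39.84% × 999.9 = 398.4 lb
  ZrO2: 6.829% × 999.9 = 68.28 lb
  Na2O: 0.8549% × 999.9 = 8.548 lb
  TiO2: 7.906% × 999.9 = 79.05 lb
Sums-versus-targets review with the batch weights as given, against the basis in use (sum by sum, the targets are met exact up to rounding of places):
  SiO2: 790.8·0.5208 + 102.2·0.3308 = 445.7 lb (target 445.7 lb)
  CaO: 790.8·0.4763 + 39.08·0.5552 = 398.4 lb (target 398.4 lb)
  ZrO2: 102.2·0.6682 = 68.29 lb (target 68.28 lb)
  Na2O: 14.64·0.5839 = 8.548 lb (target 8.548 lb)
  TiO2: 79.84·0.9901 = 79.05 lb (target 79.05 lb)
Consistency of the glass mass: batch Σ − ignition loss = 999.9 lb (the targets, summed, come to 999.9 lb; versus the stated basis of 999.9 lb — differing by rounding only).
Total batch = Σ batch = 1027 lb; loss to ignition Σ batch·LOI = 26.66 lb; glass ÷ batch gives a yield of 97.40%.

Revised batch per 999.9 lb glass:
  Wollastonite: 790.8 lb
  TiO2: 79.84 lb
  Aragonite: 39.08 lb
  Dense soda ash: 14.64 lb
  Zircon sand: 102.2 lb
Total batch = 1027 lb; LOI loss = 26.66 lb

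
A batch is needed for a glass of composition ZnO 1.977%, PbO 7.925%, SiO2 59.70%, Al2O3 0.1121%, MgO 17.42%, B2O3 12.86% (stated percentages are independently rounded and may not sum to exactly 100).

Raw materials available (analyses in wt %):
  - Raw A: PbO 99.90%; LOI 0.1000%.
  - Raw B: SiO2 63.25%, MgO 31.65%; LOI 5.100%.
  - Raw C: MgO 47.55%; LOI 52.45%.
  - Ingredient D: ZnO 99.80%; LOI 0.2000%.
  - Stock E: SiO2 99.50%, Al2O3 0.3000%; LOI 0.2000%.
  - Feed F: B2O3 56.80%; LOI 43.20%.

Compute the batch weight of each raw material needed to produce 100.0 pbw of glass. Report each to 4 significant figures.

The intermediate values are shown rounded off to 4 significant figures on the page. The working math holds full float precision through the solve. Exactly one rounding is applied to each reported result — derived quantities (the totals, six oxide percentages, glass mass, the yield, ignition loss) are carried from the batch weights for 100.0 pbw of glass at full precision, as written in the question or the answer.
Per-oxide target masses for 100.0 pbw glass:
  ZnO: 1.977% × 100.0 = 1.977 pbw
  PbO: 7.925% × 100.0 = 7.925 pbw
  SiO2: 59.70% × 100.0 = 59.70 pbw
  Al2O3: 0.1121% × 100.0 = 0.1121 pbw
  MgO: 17.42% × 100.0 = 17.42 pbw
  B2O3: 12.86% × 100.0 = 12.86 pbw
A balance pass over the oxides, with the batch weights as given, on the stated basis (summed amounts equal target values up to rounding of the answer):
  ZnO: 1.981·0.9980 = 1.977 pbw (target 1.977 pbw)
  PbO: 7.933·0.9990 = 7.925 pbw (target 7.925 pbw)
  SiO2: 35.61·0.6325 + 37.37·0.9950 = 59.71 pbw (target 59.70 pbw)
  Al2O3: 37.37·0.003000 = 0.1121 pbw (target 0.1121 pbw)
  MgO: 35.61·0.3165 + 12.94·0.4755 = 17.42 pbw (target 17.42 pbw)
  B2O3: 22.64·0.5680 = 12.86 pbw (target 12.86 pbw)
Glass-mass sanity pass: total charge less LOI = 100.0 pbw (the targets, summed, come to 99.99 pbw; the stated basis being 100.0 pbw — differing by rounding only).
Whole-batch sum: Σ batch = 118.5 pbw; LOI removed, Σ of batch·LOI: 18.47 pbw; as yield: glass ÷ batch → 84.41%.

Batch per 100.0 pbw glass:
  Raw A: 7.933 pbw
  Raw B: 35.61 pbw
  Raw C: 12.94 pbw
  Ingredient D: 1.981 pbw
  Stock E: 37.37 pbw
  Feed F: 22.64 pbw
Total batch = 118.5 pbw; LOI loss = 18.47 pbw; yield = 84.41%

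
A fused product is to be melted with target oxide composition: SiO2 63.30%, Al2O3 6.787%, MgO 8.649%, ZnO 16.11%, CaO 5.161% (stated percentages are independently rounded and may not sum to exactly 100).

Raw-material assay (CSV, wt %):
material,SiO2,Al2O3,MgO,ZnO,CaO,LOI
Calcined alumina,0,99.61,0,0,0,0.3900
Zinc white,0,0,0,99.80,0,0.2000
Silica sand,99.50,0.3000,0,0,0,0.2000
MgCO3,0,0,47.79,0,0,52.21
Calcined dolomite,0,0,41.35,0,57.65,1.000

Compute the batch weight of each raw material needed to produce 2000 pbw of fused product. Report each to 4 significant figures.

The intermediate values appear rounded to four significant figures on the page. Every computation holds full precision end to end; every reported result includes exactly one rounding; derived quantities, including net glass mass, LOI, five oxide percentages, yield, the totals, are rebuilt starting from the weights for 2000 pbw of glass in full float precision as quoted within either problem or answer.
The oxide mass targets at 2000 pbw fused product:
  SiO2: 63.30% × 2000 = 1266 pbw
  Al2O3: 6.787% × 2000 = 135.7 pbw
  MgO: 8.649% × 2000 = 173.0 pbw
  ZnO: 16.11% × 2000 = 322.2 pbw
  CaO: 5.161% × 2000 = 103.2 pbw
Mass-balance tally per oxide using the reported weights, under the basis named above (target by target, the sums agree once rounding is allowed for):
  SiO2: 1272·0.9950 = 1266 pbw (target 1266 pbw)
  Al2O3: 132.4·0.9961 + 1272·0.003000 = 135.7 pbw (target 135.7 pbw)
  MgO: 207.0·0.4779 + 179.0·0.4135 = 172.9 pbw (target 173.0 pbw)
  ZnO: 322.8·0.9980 = 322.2 pbw (target 322.2 pbw)
  CaO: 179.0·0.5765 = 103.2 pbw (target 103.2 pbw)
Consistency of the glass mass: net batch after ignition = 2000 pbw (the Σ of target masses is 2000 pbw; stated basis 2000 pbw — deltas are rounding alone).
Total batch = Σ batch = 2113 pbw; loss to ignition Σ batch·LOI = 113.6 pbw; as yield: glass ÷ batch → 94.63%.

Batch per 2000 pbw fused product:
  Calcined alumina: 132.4 pbw
  Zinc white: 322.8 pbw
  Silica sand: 1272 pbw
  MgCO3: 207.0 pbw
  Calcined dolomite: 179.0 pbw
Total batch = 2113 pbw; LOI loss = 113.6 pbw; yield = 94.63%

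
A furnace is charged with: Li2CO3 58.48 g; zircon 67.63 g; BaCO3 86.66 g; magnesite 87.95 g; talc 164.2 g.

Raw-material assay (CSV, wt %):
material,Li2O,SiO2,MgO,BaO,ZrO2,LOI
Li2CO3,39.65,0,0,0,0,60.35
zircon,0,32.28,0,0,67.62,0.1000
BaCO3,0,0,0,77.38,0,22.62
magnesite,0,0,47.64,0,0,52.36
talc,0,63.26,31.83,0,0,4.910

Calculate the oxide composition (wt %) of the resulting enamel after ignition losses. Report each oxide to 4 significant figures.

All internal work maintains exact precision through the solve — values along the way are displayed rounded to 4 significant digits on the page. Each reported result undergoes a single rounding. Derived quantities are computed at exact precision (LOI, glass mass, the five compositions, yield, totals) from the batch weights per 355.8 g of glass as quoted within the problem or the answer.
Delivered oxide masses:
  Li2O: 58.48·0.3965 = 23.19 g
  SiO2: 67.63·0.3228 + 164.2·0.6326 = 125.7 g
  MgO: 87.95·0.4764 + 164.2·0.3183 = 94.16 g
  BaO: 86.66·0.7738 = 67.06 g
  ZrO2: 67.63·0.6762 = 45.73 g
LOI: 58.48·0.6035 + 67.63·0.001000 + 86.66·0.2262 + 87.95·0.5236 + 164.2·0.04910 = 109.1 g
Glass mass = batch − LOI = 464.9 − 109.1 = 355.8 g (matching Σ of the oxides)
wt %: oxide over glass, times 100

Glass mass = 355.8 g (batch 464.9 − LOI 109.1).
Composition: Li2O 6.516%, SiO2 35.33%, MgO 26.46%, BaO 18.84%, ZrO2 12.85%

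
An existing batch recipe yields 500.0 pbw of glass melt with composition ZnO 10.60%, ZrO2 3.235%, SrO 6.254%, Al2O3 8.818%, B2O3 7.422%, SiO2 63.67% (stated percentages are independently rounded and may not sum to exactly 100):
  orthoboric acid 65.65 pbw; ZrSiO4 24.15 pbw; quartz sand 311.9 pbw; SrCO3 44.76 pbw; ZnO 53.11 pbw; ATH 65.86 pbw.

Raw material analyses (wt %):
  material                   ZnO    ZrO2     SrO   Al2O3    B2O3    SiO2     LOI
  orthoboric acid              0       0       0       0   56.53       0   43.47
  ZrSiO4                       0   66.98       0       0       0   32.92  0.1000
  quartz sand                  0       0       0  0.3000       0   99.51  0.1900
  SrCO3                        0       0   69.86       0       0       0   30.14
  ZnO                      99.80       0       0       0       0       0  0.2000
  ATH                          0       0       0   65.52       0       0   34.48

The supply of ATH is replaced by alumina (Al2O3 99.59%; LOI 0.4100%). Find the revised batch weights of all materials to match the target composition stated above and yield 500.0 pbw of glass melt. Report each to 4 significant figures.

Mid-chain values are printed (rounded to four significant figures) at each printed step; the whole derivation carries full float precision through every step. Each reported number is rounded a single time — all derived quantities, which include glass mass, yield, totals, LOI, the six compositions, are recomputed in exact precision, precisely as stated by the question or the answer, starting from the weights per 500.0 pbw of glass.
The oxide mass targets at 500.0 pbw glass melt:
  ZnO: 10.60% × 500.0 = 53.00 pbw
  ZrO2: 3.235% × 500.0 = 16.18 pbw
  SrO: 6.254% × 500.0 = 31.27 pbw
  Al2O3: 8.818% × 500.0 = 44.09 pbw
  B2O3: 7.422% × 500.0 = 37.11 pbw
  SiO2: 63.67% × 500.0 = 318.4 pbw
Verifying the oxide balance given the weights on record, per the basis as stated (every target is met by its sum once rounding is allowed for):
  ZnO: 53.11·0.9980 = 53.00 pbw (target 53.00 pbw)
  ZrO2: 24.15·0.6698 = 16.18 pbw (target 16.18 pbw)
  SrO: 44.76·0.6986 = 31.27 pbw (target 31.27 pbw)
  Al2O3: 311.9·0.003000 + 43.33·0.9959 = 44.09 pbw (target 44.09 pbw)
  B2O3: 65.65·0.5653 = 37.11 pbw (target 37.11 pbw)
  SiO2: 24.15·0.3292 + 311.9·0.9951 = 318.3 pbw (target 318.4 pbw)
Glass-mass closure: Σ batch − LOI loss = 500.0 pbw (per-oxide target masses sum to 500.0 pbw; against the stated basis, 500.0 pbw — a pure rounding effect).
Adding the batch up: Σ batch = 542.9 pbw; LOI removed, Σ of batch·LOI: 42.93 pbw; as yield: glass ÷ batch → 92.09%.

Revised batch per 500.0 pbw glass melt:
  orthoboric acid: 65.65 pbw
  ZrSiO4: 24.15 pbw
  quartz sand: 311.9 pbw
  SrCO3: 44.76 pbw
  ZnO: 53.11 pbw
  alumina: 43.33 pbw
Total batch = 542.9 pbw; LOI loss = 42.93 pbw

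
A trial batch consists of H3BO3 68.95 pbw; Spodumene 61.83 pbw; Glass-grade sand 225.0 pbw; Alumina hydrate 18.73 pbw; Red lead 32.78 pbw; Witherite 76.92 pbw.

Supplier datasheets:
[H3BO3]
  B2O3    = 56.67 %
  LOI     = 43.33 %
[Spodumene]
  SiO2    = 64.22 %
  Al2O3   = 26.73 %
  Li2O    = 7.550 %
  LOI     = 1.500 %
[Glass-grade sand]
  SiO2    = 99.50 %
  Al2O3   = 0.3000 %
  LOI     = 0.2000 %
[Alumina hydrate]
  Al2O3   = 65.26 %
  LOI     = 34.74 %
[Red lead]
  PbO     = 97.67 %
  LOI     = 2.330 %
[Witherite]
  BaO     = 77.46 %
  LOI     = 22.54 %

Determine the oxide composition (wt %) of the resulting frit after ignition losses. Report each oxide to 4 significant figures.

Full precision is held through the solve — working values are printed rounded to four significant digits as written. Exactly one rounding goes into every reported result — derived quantities (glass mass, the yield, LOI, six oxide percentages, the totals) are computed in full precision from the batch weights per 428.3 pbw of glass, exactly as printed in problem or answer.
What the batch supplies per oxide:
  BaO: 76.92·0.7746 = 59.58 pbw
  SiO2: 61.83·0.6422 + 225.0·0.9950 = 263.6 pbw
  Al2O3: 61.83·0.2673 + 225.0·0.003000 + 18.73·0.6526 = 29.43 pbw
  B2O3: 68.95·0.5667 = 39.07 pbw
  Li2O: 61.83·0.07550 = 4.668 pbw
  PbO: 32.78·0.9767 = 32.02 pbw
LOI: 68.95·0.4333 + 61.83·0.01500 + 225.0·0.002000 + 18.73·0.3474 + 32.78·0.02330 + 76.92·0.2254 = 55.86 pbw
The glass mass, total less LOI, = 484.2 − 55.86 = 428.3 pbw (consistent with Σ oxide mass)
percent by weight: oxide/glass ×100

Glass mass = 428.3 pbw (batch 484.2 − LOI 55.86).
Composition: BaO 13.91%, SiO2 61.53%, Al2O3 6.869%, B2O3 9.122%, Li2O 1.090%, PbO 7.474%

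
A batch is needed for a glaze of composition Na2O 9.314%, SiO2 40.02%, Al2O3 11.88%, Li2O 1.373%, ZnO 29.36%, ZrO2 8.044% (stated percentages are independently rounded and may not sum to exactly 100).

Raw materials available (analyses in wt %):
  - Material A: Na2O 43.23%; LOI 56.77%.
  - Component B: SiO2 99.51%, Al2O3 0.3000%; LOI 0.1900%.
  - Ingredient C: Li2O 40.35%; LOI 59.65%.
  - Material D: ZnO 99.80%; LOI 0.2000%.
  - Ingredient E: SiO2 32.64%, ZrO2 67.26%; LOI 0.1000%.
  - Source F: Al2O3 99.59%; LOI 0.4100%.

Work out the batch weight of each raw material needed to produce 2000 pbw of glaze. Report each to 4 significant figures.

Batch per 2000 pbw glaze:
  Material A: 430.9 pbw
  Component B: 725.9 pbw
  Ingredient C: 68.05 pbw
  Material D: 588.4 pbw
  Ingredient E: 239.2 pbw
  Source F: 236.4 pbw
Total batch = 2289 pbw; LOI loss = 289.0 pbw; yield = 87.37%

The whole derivation maintains exact precision through every step. The intermediate values are printed (rounded to four significant figures) on the page; a single rounding produces every reported result. The derived quantities, which include glass mass, the totals, ignition loss, six oxide percentages, yield, are computed in full precision, as written in question or answer, from the batch weights on 2000 pbw of glass.
Oxide mass targets, per 2000 pbw glaze:
  Na2O: 9.314% × 2000 = 186.3 pbw
  SiO2: 40.02% × 2000 = 800.4 pbw
  Al2O3: 11.88% × 2000 = 237.6 pbw
  Li2O: 1.373% × 2000 = 27.46 pbw
  ZnO: 29.36% × 2000 = 587.2 pbw
  ZrO2: 8.044% × 2000 = 160.9 pbw
Oxide-by-oxide audit applying the batch weights above, versus the basis set out (summed amounts equal target values net of answer rounding effects):
  Na2O: 430.9·0.4323 = 186.3 pbw (target 186.3 pbw)
  SiO2: 725.9·0.9951 + 239.2·0.3264 = 800.4 pbw (target 800.4 pbw)
  Al2O3: 725.9·0.003000 + 236.4·0.9959 = 237.6 pbw (target 237.6 pbw)
  Li2O: 68.05·0.4035 = 27.46 pbw (target 27.46 pbw)
  ZnO: 588.4·0.9980 = 587.2 pbw (target 587.2 pbw)
  ZrO2: 239.2·0.6726 = 160.9 pbw (target 160.9 pbw)
Consistency of the glass mass: net batch after ignition = 2000 pbw (the targets, summed, come to 2000 pbw; with the basis standing at 2000 pbw — gaps are rounding artifacts).
Summing the batch: Σ batch = 2289 pbw; loss to ignition Σ batch·LOI = 289.0 pbw; yield, glass over the total, = 87.37%.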